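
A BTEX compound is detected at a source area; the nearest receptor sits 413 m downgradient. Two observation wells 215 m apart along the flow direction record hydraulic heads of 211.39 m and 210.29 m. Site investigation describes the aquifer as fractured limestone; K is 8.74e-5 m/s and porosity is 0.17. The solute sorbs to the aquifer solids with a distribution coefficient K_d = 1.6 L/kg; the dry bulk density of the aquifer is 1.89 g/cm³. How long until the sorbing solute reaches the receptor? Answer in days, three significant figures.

Hydraulic gradient i = (211.39 − 210.29) / 215 = 1.10 / 215 = 0.005116
K = 8.74e-5 m/s × 86400 s/d = 7.551 m/d
q = Ki = 7.551 × 0.005116 = 0.03863 m/d
Average linear velocity = 0.03863 / 0.17 = 0.2273 m/d
Retardation R = 1 + ρ_b·K_d/n = 1 + 1.89×1.6/0.17 = 18.79
Contaminant velocity v_c = v/R = 0.2273/18.79 = 0.01210 m/d
t = L/v_c = 413/0.01210 = 34140 d

34100 days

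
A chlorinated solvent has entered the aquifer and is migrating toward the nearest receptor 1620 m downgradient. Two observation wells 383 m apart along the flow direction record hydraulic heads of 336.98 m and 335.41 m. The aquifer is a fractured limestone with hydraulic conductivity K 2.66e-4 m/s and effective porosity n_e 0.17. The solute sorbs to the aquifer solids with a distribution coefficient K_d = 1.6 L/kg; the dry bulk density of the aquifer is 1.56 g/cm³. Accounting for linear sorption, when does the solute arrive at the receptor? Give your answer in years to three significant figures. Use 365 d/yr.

Hydraulic gradient i = (336.98 − 335.41) / 383 = 1.57 / 383 = 0.004099
K = 2.66e-4 m/s × 86400 s/d = 22.98 m/d
q = Ki = 22.98 × 0.004099 = 0.09421 m/d
Average linear velocity = 0.09421 / 0.17 = 0.5542 m/d
Retardation R = 1 + ρ_b·K_d/n = 1 + 1.56×1.6/0.17 = 15.68
Contaminant velocity v_c = v/R = 0.5542/15.68 = 0.03534 m/d
t = L/v_c = 1620/0.03534 = 45840 d
   = 45840/365 = 126 yr

126 years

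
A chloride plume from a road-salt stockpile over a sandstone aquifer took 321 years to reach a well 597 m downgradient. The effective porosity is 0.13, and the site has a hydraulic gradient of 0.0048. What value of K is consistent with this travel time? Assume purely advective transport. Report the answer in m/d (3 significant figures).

t = 321 years = 117200 d
v = L / t = 597 / 117200 = 0.005095 m/d
K = v · n / i = 0.005095 × 0.13 / 0.0048 = 0.138 m/d

0.138 m/d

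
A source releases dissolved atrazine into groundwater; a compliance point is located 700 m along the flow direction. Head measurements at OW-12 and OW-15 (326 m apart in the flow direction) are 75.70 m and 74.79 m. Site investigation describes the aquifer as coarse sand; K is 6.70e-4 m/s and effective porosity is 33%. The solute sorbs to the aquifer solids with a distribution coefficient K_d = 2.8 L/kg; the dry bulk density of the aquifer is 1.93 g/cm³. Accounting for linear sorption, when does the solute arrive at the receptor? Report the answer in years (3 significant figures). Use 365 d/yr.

Hydraulic gradient i = (75.70 − 74.79) / 326 = 0.91 / 326 = 0.002791
K = 6.70e-4 m/s × 86400 s/d = 57.89 m/d
q = Ki = 57.89 × 0.002791 = 0.1616 m/d
v = Ki/n = 57.89·0.002791/0.33 = 0.4897 m/d
Retardation R = 1 + ρ_b·K_d/n = 1 + 1.93×2.8/0.33 = 17.38
Contaminant velocity v_c = v/R = 0.4897/17.38 = 0.02818 m/d
t = L/v_c = 700/0.02818 = 24840 d
   = 24840/365 = 68.1 yr

68.1 years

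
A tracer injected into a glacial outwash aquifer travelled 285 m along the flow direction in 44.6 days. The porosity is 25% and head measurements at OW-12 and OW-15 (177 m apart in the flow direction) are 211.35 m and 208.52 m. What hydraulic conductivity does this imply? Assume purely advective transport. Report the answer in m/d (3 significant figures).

99.9 m/d

Hydraulic gradient i = (211.35 − 208.52) / 177 = 2.83 / 177 = 0.01599
v = L / t = 285 / 44.6 = 6.390 m/d
K = v · n / i = 6.390 × 0.25 / 0.01599 = 99.9 m/d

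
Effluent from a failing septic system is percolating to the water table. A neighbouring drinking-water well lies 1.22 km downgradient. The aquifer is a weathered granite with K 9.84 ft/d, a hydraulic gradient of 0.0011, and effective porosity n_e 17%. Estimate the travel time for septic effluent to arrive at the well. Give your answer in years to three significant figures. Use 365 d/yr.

172 years

K = 9.84 ft/d × 0.3048 = 2.999 m/d
q = Ki = 2.999 × 0.0011 = 0.003299 m/d
Seepage velocity v = q / n = 0.003299 / 0.17 = 0.01941 m/d
L = 1.22 km = 1220 m
t = L / v = 1220 / 0.01941 = 62860 d
   = 62860 / 365 = 172 yr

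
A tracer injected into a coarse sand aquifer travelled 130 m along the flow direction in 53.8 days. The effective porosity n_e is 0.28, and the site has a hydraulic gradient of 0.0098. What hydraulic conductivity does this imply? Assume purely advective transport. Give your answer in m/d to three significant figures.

v = L / t = 130 / 53.8 = 2.416 m/d
K = v · n / i = 2.416 × 0.28 / 0.0098 = 69.0 m/d

69.0 m/d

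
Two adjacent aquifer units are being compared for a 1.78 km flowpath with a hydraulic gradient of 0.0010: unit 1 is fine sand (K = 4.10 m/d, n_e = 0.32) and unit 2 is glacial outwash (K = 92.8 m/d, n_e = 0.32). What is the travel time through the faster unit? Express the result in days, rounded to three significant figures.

6140 days

Unit 1 (fine sand): v = 4.10×0.0010/0.32 = 0.01281 m/d, t = 1780/0.01281 = 138900 d
Unit 2 (glacial outwash): v = 92.8×0.0010/0.32 = 0.2900 m/d, t = 1780/0.2900 = 6138 d
Faster unit: t = 6140 d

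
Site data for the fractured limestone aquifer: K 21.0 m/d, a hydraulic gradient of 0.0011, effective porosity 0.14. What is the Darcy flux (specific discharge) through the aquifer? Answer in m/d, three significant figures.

0.0231 m/d

Specific discharge q = 21.0 × 0.0011 = 0.02310 m/d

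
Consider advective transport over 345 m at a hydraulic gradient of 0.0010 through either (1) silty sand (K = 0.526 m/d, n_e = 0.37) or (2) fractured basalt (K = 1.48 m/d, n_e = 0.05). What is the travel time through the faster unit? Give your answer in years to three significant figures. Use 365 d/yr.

Unit 1 (silty sand): v = 0.526×0.0010/0.37 = 0.001422 m/d, t = 345/0.001422 = 242700 d
Unit 2 (fractured basalt): v = 1.48×0.0010/0.05 = 0.02960 m/d, t = 345/0.02960 = 11660 d
Faster: 11660 d / 365 = 31.9 yr

31.9 years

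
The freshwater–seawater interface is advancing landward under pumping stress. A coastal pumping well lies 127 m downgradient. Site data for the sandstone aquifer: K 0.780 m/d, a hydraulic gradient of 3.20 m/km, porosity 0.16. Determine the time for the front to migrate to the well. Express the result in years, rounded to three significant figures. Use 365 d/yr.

22.3 years

Darcy flux q = K·i = 0.780 × 0.0032 = 0.002496 m/d
v = Ki/n = 0.780·0.0032/0.16 = 0.01560 m/d
t = L / v = 127 / 0.01560 = 8141 d
   = 8141 / 365 = 22.3 yr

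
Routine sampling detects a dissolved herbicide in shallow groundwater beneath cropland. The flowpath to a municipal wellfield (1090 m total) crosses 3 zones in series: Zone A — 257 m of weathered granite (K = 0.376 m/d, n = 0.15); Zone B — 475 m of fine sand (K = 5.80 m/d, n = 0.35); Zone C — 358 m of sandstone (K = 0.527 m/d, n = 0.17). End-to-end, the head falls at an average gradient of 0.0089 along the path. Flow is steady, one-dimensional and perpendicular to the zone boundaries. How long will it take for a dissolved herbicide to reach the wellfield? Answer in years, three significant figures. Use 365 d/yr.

Continuity: the same q passes through each zone, so ΔH = q·Σ(L_j/K_j) — the zones act as resistances in series.
Σ(L/K) = 257/0.376 + 475/5.80 + 358/0.527 = 683.5 + 81.90 + 679.3 = 1445 d
K_eq = L_total / Σ(L/K) = 1090 / 1445 = 0.7545 m/d
q = K_eq · i = 0.7545 × 0.0089 = 0.006715 m/d (same in every zone)
Zone A: v = q/n = 0.006715/0.15 = 0.04477 m/d → t_A = 257/0.04477 = 5741 d
Zone B: v = q/n = 0.006715/0.35 = 0.01919 m/d → t_B = 475/0.01919 = 24760 d
Zone C: v = q/n = 0.006715/0.17 = 0.03950 m/d → t_C = 358/0.03950 = 9064 d
Total t = 5741 + 24760 + 9064 = 39560 d
   = 39560 / 365 = 108 yr

108 years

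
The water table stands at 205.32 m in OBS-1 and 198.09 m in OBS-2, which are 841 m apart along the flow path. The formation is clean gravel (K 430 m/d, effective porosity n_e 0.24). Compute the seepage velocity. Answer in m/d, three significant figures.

15.4 m/d

Hydraulic gradient i = (205.32 − 198.09) / 841 = 7.23 / 841 = 0.008597
Specific discharge q = 430 × 0.008597 = 3.697 m/d
v_s = q/n_e = 3.697/0.24 = 15.40 m/d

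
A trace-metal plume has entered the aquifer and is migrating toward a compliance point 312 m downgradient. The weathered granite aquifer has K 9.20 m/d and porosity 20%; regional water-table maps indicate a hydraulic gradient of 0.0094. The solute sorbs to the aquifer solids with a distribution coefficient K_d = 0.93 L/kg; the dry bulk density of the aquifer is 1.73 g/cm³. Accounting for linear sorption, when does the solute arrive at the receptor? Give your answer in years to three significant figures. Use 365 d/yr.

Darcy flux q = K·i = 9.20 × 0.0094 = 0.08648 m/d
v_s = q/n_e = 0.08648/0.20 = 0.4324 m/d
Retardation R = 1 + ρ_b·K_d/n = 1 + 1.73×0.93/0.20 = 9.045
Contaminant velocity v_c = v/R = 0.4324/9.045 = 0.04781 m/d
t = L/v_c = 312/0.04781 = 6526 d
   = 6526/365 = 17.9 yr

17.9 years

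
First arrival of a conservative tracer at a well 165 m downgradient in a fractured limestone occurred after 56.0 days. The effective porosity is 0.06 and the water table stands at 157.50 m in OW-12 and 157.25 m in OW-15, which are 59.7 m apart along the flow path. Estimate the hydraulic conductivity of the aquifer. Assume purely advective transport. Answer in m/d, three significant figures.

42.2 m/d

Hydraulic gradient i = (157.50 − 157.25) / 59.7 = 0.25 / 59.7 = 0.004188
v = L / t = 165 / 56.0 = 2.946 m/d
K = v · n / i = 2.946 × 0.06 / 0.004188 = 42.2 m/d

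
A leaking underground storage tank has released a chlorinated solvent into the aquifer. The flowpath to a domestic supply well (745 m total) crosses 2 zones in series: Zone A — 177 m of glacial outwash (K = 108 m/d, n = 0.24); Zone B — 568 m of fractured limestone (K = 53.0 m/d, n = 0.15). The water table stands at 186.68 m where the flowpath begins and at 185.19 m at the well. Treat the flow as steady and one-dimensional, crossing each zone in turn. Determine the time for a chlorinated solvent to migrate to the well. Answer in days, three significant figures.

1060 days

Total head drop ΔH = 186.68 − 185.19 = 1.49 m
Continuity: the same q passes through each zone, so ΔH = q·Σ(L_j/K_j) — the zones act as resistances in series.
Σ(L/K) = 177/108 + 568/53.0 = 1.639 + 10.72 = 12.36 d
q = ΔH / Σ(L/K) = 1.49 / 12.36 = 0.1206 m/d (same in every zone)
Zone A: v = q/n = 0.1206/0.24 = 0.5025 m/d → t_A = 177/0.5025 = 352.3 d
Zone B: v = q/n = 0.1206/0.15 = 0.8039 m/d → t_B = 568/0.8039 = 706.5 d
Total t = 352.3 + 706.5 = 1059 d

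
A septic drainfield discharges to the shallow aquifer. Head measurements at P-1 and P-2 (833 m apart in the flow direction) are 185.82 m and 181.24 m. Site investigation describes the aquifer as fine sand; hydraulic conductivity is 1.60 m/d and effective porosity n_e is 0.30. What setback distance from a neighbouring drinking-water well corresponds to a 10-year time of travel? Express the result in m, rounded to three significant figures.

107 m

Hydraulic gradient i = (185.82 − 181.24) / 833 = 4.58 / 833 = 0.005498
Darcy flux q = K·i = 1.60 × 0.005498 = 0.008797 m/d
Average linear velocity = 0.008797 / 0.30 = 0.02932 m/d
T = 10 yr × 365 = 3650 d
L = v × T = 0.02932 × 3650 = 107.0 m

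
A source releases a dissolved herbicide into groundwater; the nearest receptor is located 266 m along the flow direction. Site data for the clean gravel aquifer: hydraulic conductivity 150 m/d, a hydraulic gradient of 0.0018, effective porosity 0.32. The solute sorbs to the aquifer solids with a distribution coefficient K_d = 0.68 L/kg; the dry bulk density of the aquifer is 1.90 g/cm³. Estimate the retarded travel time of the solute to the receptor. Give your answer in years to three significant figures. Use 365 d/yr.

4.35 years

q = Ki = 150 × 0.0018 = 0.2700 m/d
Average linear velocity = 0.2700 / 0.32 = 0.8438 m/d
Retardation R = 1 + ρ_b·K_d/n = 1 + 1.90×0.68/0.32 = 5.038
Contaminant velocity v_c = v/R = 0.8438/5.038 = 0.1675 m/d
t = L/v_c = 266/0.1675 = 1588 d
   = 1588/365 = 4.35 yr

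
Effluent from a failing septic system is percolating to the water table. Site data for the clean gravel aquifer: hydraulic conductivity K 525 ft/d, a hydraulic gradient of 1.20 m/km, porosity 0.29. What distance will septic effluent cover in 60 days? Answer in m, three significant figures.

39.7 m

K = 525 ft/d × 0.3048 = 160.0 m/d
Darcy flux q = K·i = 160.0 × 0.0012 = 0.1920 m/d
v_s = q/n_e = 0.1920/0.29 = 0.6622 m/d
L = v × T = 0.6622 × 60 = 39.73 m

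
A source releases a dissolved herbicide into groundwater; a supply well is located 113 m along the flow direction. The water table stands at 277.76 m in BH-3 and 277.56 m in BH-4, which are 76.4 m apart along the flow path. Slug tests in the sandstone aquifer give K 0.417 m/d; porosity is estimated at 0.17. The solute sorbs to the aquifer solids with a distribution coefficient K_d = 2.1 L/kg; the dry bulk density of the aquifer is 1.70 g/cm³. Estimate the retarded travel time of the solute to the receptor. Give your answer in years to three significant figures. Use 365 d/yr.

1060 years

Hydraulic gradient i = (277.76 − 277.56) / 76.4 = 0.20 / 76.4 = 0.002618
Darcy flux q = K·i = 0.417 × 0.002618 = 0.001092 m/d
Average linear velocity = 0.001092 / 0.17 = 0.006421 m/d
Retardation R = 1 + ρ_b·K_d/n = 1 + 1.70×2.1/0.17 = 22.00
Contaminant velocity v_c = v/R = 0.006421/22.00 = 2.919e-4 m/d
t = L/v_c = 113/2.919e-4 = 387100 d
   = 387100/365 = 1060 yr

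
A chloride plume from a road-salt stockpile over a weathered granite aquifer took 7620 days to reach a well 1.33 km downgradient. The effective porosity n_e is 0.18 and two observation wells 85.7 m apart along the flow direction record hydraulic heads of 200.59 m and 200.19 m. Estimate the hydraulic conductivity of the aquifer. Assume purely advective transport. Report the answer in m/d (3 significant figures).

6.73 m/d

Hydraulic gradient i = (200.59 − 200.19) / 85.7 = 0.40 / 85.7 = 0.004667
L = 1.33 km = 1330 m
v = L / t = 1330 / 7620 = 0.1745 m/d
K = v · n / i = 0.1745 × 0.18 / 0.004667 = 6.73 m/d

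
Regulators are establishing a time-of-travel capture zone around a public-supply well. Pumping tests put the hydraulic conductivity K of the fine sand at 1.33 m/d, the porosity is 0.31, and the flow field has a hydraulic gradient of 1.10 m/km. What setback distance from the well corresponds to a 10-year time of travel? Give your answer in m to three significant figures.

17.2 m

q = Ki = 1.33 × 0.0011 = 0.001463 m/d
Average linear velocity = 0.001463 / 0.31 = 0.004719 m/d
T = 10 yr × 365 = 3650 d
L = v × T = 0.004719 × 3650 = 17.23 m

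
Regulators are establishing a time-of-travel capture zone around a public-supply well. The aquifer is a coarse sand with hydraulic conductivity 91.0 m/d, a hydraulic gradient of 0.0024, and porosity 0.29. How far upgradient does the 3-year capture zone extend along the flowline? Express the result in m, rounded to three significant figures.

Specific discharge q = 91.0 × 0.0024 = 0.2184 m/d
v = Ki/n = 91.0·0.0024/0.29 = 0.7531 m/d
T = 3 yr × 365 = 1095 d
L = v × T = 0.7531 × 1095 = 824.6 m

825 m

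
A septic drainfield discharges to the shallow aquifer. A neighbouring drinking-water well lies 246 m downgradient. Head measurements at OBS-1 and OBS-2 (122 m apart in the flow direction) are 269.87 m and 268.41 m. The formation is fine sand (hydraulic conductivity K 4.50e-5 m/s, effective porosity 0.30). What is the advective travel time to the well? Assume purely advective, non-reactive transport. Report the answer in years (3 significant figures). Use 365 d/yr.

Hydraulic gradient i = (269.87 − 268.41) / 122 = 1.46 / 122 = 0.01197
K = 4.50e-5 m/s × 86400 s/d = 3.888 m/d
q = Ki = 3.888 × 0.01197 = 0.04653 m/d
v_s = q/n_e = 0.04653/0.30 = 0.1551 m/d
t = L / v = 246 / 0.1551 = 1586 d
   = 1586 / 365 = 4.35 yr

4.35 years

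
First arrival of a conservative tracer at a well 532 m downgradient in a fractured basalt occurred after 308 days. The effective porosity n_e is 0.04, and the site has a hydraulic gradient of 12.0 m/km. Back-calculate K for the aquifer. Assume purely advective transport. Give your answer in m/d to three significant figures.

v = L / t = 532 / 308 = 1.727 m/d
K = v · n / i = 1.727 × 0.04 / 0.012 = 5.76 m/d

5.76 m/d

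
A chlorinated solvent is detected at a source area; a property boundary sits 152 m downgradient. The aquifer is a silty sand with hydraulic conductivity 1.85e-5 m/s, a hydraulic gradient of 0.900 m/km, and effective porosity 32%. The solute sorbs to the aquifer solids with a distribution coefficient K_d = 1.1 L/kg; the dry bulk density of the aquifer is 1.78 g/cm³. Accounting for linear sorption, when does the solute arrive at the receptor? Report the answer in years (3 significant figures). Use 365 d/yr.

659 years

K = 1.85e-5 m/s × 86400 s/d = 1.598 m/d
Specific discharge q = 1.598 × 9.0e-4 = 0.001439 m/d
v_s = q/n_e = 0.001439/0.32 = 0.004495 m/d
Retardation R = 1 + ρ_b·K_d/n = 1 + 1.78×1.1/0.32 = 7.119
Contaminant velocity v_c = v/R = 0.004495/7.119 = 6.315e-4 m/d
t = L/v_c = 152/6.315e-4 = 240700 d
   = 240700/365 = 659 yr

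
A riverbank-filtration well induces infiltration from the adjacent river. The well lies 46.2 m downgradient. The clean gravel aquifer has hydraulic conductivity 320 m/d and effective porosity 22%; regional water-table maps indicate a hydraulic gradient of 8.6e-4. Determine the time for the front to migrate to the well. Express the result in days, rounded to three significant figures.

36.9 days

Specific discharge q = 320 × 8.6e-4 = 0.2752 m/d
Seepage velocity v = q / n = 0.2752 / 0.22 = 1.251 m/d
t = L / v = 46.2 / 1.251 = 36.93 d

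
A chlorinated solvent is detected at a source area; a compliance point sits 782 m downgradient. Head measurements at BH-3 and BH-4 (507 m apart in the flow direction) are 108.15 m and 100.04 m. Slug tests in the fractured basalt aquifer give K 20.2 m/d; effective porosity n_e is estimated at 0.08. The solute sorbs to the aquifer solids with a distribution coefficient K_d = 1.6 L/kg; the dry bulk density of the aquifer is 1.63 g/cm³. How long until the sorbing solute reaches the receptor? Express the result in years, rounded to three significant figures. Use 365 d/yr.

17.8 years

Hydraulic gradient i = (108.15 − 100.04) / 507 = 8.11 / 507 = 0.01600
Specific discharge q = 20.2 × 0.01600 = 0.3231 m/d
Average linear velocity = 0.3231 / 0.08 = 4.039 m/d
Retardation R = 1 + ρ_b·K_d/n = 1 + 1.63×1.6/0.08 = 33.60
Contaminant velocity v_c = v/R = 4.039/33.60 = 0.1202 m/d
t = L/v_c = 782/0.1202 = 6505 d
   = 6505/365 = 17.8 yr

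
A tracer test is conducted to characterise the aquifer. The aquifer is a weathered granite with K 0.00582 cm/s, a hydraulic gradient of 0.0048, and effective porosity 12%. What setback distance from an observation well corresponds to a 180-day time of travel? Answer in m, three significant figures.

36.2 m

K = 0.00582 cm/s × 864 = 5.028 m/d
Darcy flux q = K·i = 5.028 × 0.0048 = 0.02414 m/d
v_s = q/n_e = 0.02414/0.12 = 0.2011 m/d
L = v × T = 0.2011 × 180 = 36.21 m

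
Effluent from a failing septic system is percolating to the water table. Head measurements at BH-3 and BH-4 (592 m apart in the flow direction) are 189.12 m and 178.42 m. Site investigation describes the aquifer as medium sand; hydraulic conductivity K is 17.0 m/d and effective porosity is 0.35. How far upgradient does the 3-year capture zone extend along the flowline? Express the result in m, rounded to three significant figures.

Hydraulic gradient i = (189.12 − 178.42) / 592 = 10.70 / 592 = 0.01807
q = Ki = 17.0 × 0.01807 = 0.3073 m/d
v = Ki/n = 17.0·0.01807/0.35 = 0.8779 m/d
T = 3 yr × 365 = 1095 d
L = v × T = 0.8779 × 1095 = 961.3 m

961 m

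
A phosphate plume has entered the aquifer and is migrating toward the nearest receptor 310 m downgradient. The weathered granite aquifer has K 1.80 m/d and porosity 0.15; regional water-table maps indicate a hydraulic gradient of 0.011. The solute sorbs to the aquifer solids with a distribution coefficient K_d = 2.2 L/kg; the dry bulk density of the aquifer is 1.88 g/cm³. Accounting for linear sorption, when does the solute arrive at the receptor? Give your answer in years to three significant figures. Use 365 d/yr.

184 years

Specific discharge q = 1.80 × 0.011 = 0.01980 m/d
Seepage velocity v = q / n = 0.01980 / 0.15 = 0.1320 m/d
Retardation R = 1 + ρ_b·K_d/n = 1 + 1.88×2.2/0.15 = 28.57
Contaminant velocity v_c = v/R = 0.1320/28.57 = 0.004620 m/d
t = L/v_c = 310/0.004620 = 67100 d
   = 67100/365 = 184 yr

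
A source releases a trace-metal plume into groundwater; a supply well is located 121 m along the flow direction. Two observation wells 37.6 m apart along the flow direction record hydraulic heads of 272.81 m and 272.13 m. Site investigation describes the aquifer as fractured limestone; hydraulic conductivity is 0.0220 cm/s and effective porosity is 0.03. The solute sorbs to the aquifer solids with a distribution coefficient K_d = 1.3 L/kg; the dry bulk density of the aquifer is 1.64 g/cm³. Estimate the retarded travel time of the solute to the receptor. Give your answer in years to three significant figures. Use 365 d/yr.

Hydraulic gradient i = (272.81 − 272.13) / 37.6 = 0.68 / 37.6 = 0.01809
K = 0.0220 cm/s × 864 = 19.01 m/d
Darcy flux q = K·i = 19.01 × 0.01809 = 0.3438 m/d
Average linear velocity = 0.3438 / 0.03 = 11.46 m/d
Retardation R = 1 + ρ_b·K_d/n = 1 + 1.64×1.3/0.03 = 72.07
Contaminant velocity v_c = v/R = 11.46/72.07 = 0.1590 m/d
t = L/v_c = 121/0.1590 = 761.0 d
   = 761.0/365 = 2.08 yr

2.08 years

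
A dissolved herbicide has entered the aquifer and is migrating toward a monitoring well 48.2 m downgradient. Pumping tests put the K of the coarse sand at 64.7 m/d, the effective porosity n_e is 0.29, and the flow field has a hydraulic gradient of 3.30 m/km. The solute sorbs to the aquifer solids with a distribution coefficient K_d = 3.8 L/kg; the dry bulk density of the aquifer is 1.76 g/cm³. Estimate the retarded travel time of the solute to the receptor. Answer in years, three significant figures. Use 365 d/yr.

Darcy flux q = K·i = 64.7 × 0.0033 = 0.2135 m/d
Seepage velocity v = q / n = 0.2135 / 0.29 = 0.7362 m/d
Retardation R = 1 + ρ_b·K_d/n = 1 + 1.76×3.8/0.29 = 24.06
Contaminant velocity v_c = v/R = 0.7362/24.06 = 0.03060 m/d
t = L/v_c = 48.2/0.03060 = 1575 d
   = 1575/365 = 4.32 yr

4.32 years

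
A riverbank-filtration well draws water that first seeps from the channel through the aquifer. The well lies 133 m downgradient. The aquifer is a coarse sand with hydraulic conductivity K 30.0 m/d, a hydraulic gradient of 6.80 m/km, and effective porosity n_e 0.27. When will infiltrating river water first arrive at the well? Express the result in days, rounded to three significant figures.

176 days

Specific discharge q = 30.0 × 0.0068 = 0.2040 m/d
Average linear velocity = 0.2040 / 0.27 = 0.7556 m/d
t = L / v = 133 / 0.7556 = 176.0 d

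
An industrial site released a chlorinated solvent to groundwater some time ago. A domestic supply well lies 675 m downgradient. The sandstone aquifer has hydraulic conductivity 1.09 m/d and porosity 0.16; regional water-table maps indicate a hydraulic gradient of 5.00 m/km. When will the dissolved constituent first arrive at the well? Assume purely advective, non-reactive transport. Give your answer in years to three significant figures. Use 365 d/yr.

q = Ki = 1.09 × 0.0050 = 0.005450 m/d
v = Ki/n = 1.09·0.0050/0.16 = 0.03406 m/d
t = L / v = 675 / 0.03406 = 19820 d
   = 19820 / 365 = 54.3 yr

54.3 years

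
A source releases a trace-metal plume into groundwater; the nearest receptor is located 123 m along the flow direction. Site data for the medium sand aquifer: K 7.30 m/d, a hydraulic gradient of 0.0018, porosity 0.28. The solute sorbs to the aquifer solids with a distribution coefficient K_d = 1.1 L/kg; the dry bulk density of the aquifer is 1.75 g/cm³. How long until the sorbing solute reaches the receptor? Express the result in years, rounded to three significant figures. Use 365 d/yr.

Specific discharge q = 7.30 × 0.0018 = 0.01314 m/d
v_s = q/n_e = 0.01314/0.28 = 0.04693 m/d
Retardation R = 1 + ρ_b·K_d/n = 1 + 1.75×1.1/0.28 = 7.875
Contaminant velocity v_c = v/R = 0.04693/7.875 = 0.005959 m/d
t = L/v_c = 123/0.005959 = 20640 d
   = 20640/365 = 56.5 yr

56.5 years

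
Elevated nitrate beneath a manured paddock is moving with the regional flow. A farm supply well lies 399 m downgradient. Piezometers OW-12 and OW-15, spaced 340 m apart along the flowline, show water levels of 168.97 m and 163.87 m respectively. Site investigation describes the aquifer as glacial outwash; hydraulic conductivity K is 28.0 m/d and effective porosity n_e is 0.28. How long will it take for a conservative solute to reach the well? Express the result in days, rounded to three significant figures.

266 days

Hydraulic gradient i = (168.97 − 163.87) / 340 = 5.10 / 340 = 0.01500
Darcy flux q = K·i = 28.0 × 0.01500 = 0.4200 m/d
v_s = q/n_e = 0.4200/0.28 = 1.500 m/d
t = L / v = 399 / 1.500 = 266.0 d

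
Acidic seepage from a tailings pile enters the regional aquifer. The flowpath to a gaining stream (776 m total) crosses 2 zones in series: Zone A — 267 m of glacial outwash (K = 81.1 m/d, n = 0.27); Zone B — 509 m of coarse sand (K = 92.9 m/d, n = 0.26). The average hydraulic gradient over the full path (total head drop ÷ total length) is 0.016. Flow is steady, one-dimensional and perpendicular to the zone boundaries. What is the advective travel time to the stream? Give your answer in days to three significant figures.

144 days

For zones in series the flux q is common to all zones; the equivalent conductivity is the harmonic (thickness-weighted) mean, K_eq = L_total / Σ(L_j/K_j).
Σ(L/K) = 267/81.1 + 509/92.9 = 3.292 + 5.479 = 8.771 d
K_eq = L_total / Σ(L/K) = 776 / 8.771 = 88.47 m/d
q = K_eq · i = 88.47 × 0.016 = 1.416 m/d (same in every zone)
Zone A: v = q/n = 1.416/0.27 = 5.243 m/d → t_A = 267/5.243 = 50.93 d
Zone B: v = q/n = 1.416/0.26 = 5.444 m/d → t_B = 509/5.444 = 93.49 d
Total t = 50.93 + 93.49 = 144.4 d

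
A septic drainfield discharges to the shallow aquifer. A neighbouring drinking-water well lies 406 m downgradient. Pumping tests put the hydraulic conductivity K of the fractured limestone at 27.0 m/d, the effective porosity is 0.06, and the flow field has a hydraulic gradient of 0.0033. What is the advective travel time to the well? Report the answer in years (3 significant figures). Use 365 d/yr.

Specific discharge q = 27.0 × 0.0033 = 0.08910 m/d
v_s = q/n_e = 0.08910/0.06 = 1.485 m/d
t = L / v = 406 / 1.485 = 273.4 d
   = 273.4 / 365 = 0.749 yr

0.749 years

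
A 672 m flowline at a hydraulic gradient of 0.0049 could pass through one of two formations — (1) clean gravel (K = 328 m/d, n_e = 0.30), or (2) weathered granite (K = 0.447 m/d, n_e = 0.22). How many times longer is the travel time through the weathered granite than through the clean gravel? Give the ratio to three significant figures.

538

Unit 1 (clean gravel): v = 328×0.0049/0.30 = 5.357 m/d, t = 672/5.357 = 125.4 d
Unit 2 (weathered granite): v = 0.447×0.0049/0.22 = 0.009956 m/d, t = 672/0.009956 = 67500 d
t(weathered granite) / t(clean gravel) = 67500/125.4 = 538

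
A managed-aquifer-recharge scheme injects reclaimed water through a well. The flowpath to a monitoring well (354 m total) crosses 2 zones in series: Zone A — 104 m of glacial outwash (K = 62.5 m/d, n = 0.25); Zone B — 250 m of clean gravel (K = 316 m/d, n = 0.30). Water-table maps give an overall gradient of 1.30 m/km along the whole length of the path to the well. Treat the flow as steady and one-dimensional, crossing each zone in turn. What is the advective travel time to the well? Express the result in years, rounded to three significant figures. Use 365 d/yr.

Continuity: the same q passes through each zone, so ΔH = q·Σ(L_j/K_j) — the zones act as resistances in series.
Σ(L/K) = 104/62.5 + 250/316 = 1.664 + 0.7911 = 2.455 d
K_eq = L_total / Σ(L/K) = 354 / 2.455 = 144.2 m/d
q = K_eq · i = 144.2 × 0.0013 = 0.1874 m/d (same in every zone)
Zone A: v = q/n = 0.1874/0.25 = 0.7498 m/d → t_A = 104/0.7498 = 138.7 d
Zone B: v = q/n = 0.1874/0.30 = 0.6248 m/d → t_B = 250/0.6248 = 400.1 d
Total t = 138.7 + 400.1 = 538.8 d
   = 538.8 / 365 = 1.48 yr

1.48 years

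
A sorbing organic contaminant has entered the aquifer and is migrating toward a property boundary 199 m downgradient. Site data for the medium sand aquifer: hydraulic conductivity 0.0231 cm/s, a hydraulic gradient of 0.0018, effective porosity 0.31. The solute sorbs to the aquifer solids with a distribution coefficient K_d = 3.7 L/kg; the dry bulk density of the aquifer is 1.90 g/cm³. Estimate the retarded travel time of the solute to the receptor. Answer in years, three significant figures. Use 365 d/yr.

111 years

K = 0.0231 cm/s × 864 = 19.96 m/d
Darcy flux q = K·i = 19.96 × 0.0018 = 0.03593 m/d
v_s = q/n_e = 0.03593/0.31 = 0.1159 m/d
Retardation R = 1 + ρ_b·K_d/n = 1 + 1.90×3.7/0.31 = 23.68
Contaminant velocity v_c = v/R = 0.1159/23.68 = 0.004894 m/d
t = L/v_c = 199/0.004894 = 40660 d
   = 40660/365 = 111 yr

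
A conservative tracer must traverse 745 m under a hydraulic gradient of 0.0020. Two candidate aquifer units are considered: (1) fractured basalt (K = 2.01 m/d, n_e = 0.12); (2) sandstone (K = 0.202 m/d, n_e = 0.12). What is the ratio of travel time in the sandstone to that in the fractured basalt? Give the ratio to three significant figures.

9.95

Unit 1 (fractured basalt): v = 2.01×0.0020/0.12 = 0.03350 m/d, t = 745/0.03350 = 22240 d
Unit 2 (sandstone): v = 0.202×0.0020/0.12 = 0.003367 m/d, t = 745/0.003367 = 221300 d
t(sandstone) / t(fractured basalt) = 221300/22240 = 9.95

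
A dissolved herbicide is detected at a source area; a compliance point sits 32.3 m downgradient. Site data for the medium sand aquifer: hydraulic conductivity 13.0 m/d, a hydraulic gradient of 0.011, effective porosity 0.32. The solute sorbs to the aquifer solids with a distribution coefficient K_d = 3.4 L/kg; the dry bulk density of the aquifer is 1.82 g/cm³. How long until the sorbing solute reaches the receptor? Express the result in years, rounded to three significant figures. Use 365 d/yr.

4.03 years

Specific discharge q = 13.0 × 0.011 = 0.1430 m/d
v = Ki/n = 13.0·0.011/0.32 = 0.4469 m/d
Retardation R = 1 + ρ_b·K_d/n = 1 + 1.82×3.4/0.32 = 20.34
Contaminant velocity v_c = v/R = 0.4469/20.34 = 0.02197 m/d
t = L/v_c = 32.3/0.02197 = 1470 d
   = 1470/365 = 4.03 yr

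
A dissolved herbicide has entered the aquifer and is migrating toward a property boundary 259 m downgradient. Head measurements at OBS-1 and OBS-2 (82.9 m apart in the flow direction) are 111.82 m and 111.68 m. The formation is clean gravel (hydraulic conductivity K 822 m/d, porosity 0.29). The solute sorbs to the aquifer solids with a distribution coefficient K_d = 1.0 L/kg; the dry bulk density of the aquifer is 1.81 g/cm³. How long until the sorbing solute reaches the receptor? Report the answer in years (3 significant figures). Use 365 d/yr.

1.07 years

Hydraulic gradient i = (111.82 − 111.68) / 82.9 = 0.14 / 82.9 = 0.001689
Specific discharge q = 822 × 0.001689 = 1.388 m/d
v_s = q/n_e = 1.388/0.29 = 4.787 m/d
Retardation R = 1 + ρ_b·K_d/n = 1 + 1.81×1.0/0.29 = 7.241
Contaminant velocity v_c = v/R = 4.787/7.241 = 0.6610 m/d
t = L/v_c = 259/0.6610 = 391.8 d
   = 391.8/365 = 1.07 yr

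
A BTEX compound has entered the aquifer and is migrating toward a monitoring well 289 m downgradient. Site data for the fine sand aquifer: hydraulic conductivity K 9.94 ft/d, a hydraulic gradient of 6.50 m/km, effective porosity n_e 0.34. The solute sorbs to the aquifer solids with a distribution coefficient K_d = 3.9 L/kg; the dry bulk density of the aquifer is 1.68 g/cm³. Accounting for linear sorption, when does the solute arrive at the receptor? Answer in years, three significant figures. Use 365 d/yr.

K = 9.94 ft/d × 0.3048 = 3.030 m/d
Darcy flux q = K·i = 3.030 × 0.0065 = 0.01969 m/d
v_s = q/n_e = 0.01969/0.34 = 0.05792 m/d
Retardation R = 1 + ρ_b·K_d/n = 1 + 1.68×3.9/0.34 = 20.27
Contaminant velocity v_c = v/R = 0.05792/20.27 = 0.002857 m/d
t = L/v_c = 289/0.002857 = 101100 d
   = 101100/365 = 277 yr

277 years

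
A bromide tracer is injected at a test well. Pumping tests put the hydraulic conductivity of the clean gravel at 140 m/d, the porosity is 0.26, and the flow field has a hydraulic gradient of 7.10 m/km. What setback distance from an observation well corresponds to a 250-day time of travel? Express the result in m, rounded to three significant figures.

q = Ki = 140 × 0.0071 = 0.9940 m/d
Average linear velocity = 0.9940 / 0.26 = 3.823 m/d
L = v × T = 3.823 × 250 = 955.8 m

956 m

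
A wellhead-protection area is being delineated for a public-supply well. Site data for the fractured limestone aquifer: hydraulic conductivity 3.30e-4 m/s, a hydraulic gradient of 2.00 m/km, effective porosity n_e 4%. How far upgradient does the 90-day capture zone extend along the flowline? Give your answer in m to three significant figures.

128 m

K = 3.30e-4 m/s × 86400 s/d = 28.51 m/d
q = Ki = 28.51 × 0.0020 = 0.05702 m/d
v_s = q/n_e = 0.05702/0.04 = 1.426 m/d
L = v × T = 1.426 × 90 = 128.3 m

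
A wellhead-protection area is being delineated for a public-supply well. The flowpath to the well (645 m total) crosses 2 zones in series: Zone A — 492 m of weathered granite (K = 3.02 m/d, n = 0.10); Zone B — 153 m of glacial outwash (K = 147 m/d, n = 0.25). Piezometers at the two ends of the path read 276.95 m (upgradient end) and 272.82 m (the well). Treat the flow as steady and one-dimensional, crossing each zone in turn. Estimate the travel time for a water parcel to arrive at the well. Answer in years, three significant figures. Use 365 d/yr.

9.51 years

Total head drop ΔH = 276.95 − 272.82 = 4.13 m
Continuity: the same q passes through each zone, so ΔH = q·Σ(L_j/K_j) — the zones act as resistances in series.
Σ(L/K) = 492/3.02 + 153/147 = 162.9 + 1.041 = 164.0 d
q = ΔH / Σ(L/K) = 4.13 / 164.0 = 0.02519 m/d (same in every zone)
Zone A: v = q/n = 0.02519/0.10 = 0.2519 m/d → t_A = 492/0.2519 = 1953 d
Zone B: v = q/n = 0.02519/0.25 = 0.1008 m/d → t_B = 153/0.1008 = 1518 d
Total t = 1953 + 1518 = 3472 d
   = 3472 / 365 = 9.51 yr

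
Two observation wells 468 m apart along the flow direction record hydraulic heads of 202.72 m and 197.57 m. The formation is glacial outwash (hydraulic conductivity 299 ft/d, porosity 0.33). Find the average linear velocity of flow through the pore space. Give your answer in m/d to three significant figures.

3.04 m/d

Hydraulic gradient i = (202.72 − 197.57) / 468 = 5.15 / 468 = 0.01100
K = 299 ft/d × 0.3048 = 91.14 m/d
q = Ki = 91.14 × 0.01100 = 1.003 m/d
v_s = q/n_e = 1.003/0.33 = 3.039 m/d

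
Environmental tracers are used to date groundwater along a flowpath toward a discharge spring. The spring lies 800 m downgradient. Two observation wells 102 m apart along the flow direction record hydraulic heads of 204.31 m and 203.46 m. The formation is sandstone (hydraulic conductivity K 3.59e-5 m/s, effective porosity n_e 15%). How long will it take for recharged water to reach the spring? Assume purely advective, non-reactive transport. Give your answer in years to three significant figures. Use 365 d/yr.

12.7 years

Hydraulic gradient i = (204.31 − 203.46) / 102 = 0.85 / 102 = 0.008333
K = 3.59e-5 m/s × 86400 s/d = 3.102 m/d
Specific discharge q = 3.102 × 0.008333 = 0.02585 m/d
v = Ki/n = 3.102·0.008333/0.15 = 0.1723 m/d
t = L / v = 800 / 0.1723 = 4643 d
   = 4643 / 365 = 12.7 yr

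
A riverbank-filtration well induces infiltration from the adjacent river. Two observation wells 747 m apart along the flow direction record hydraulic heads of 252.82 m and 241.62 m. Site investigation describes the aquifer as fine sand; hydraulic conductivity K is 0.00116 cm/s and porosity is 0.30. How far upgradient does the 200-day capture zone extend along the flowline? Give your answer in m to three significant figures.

Hydraulic gradient i = (252.82 − 241.62) / 747 = 11.20 / 747 = 0.01499
K = 0.00116 cm/s × 864 = 1.002 m/d
Specific discharge q = 1.002 × 0.01499 = 0.01503 m/d
v = Ki/n = 1.002·0.01499/0.30 = 0.05009 m/d
L = v × T = 0.05009 × 200 = 10.02 m

10.0 m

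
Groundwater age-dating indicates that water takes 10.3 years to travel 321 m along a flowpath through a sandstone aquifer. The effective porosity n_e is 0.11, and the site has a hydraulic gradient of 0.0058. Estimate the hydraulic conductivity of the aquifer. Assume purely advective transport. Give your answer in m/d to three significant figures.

1.62 m/d

t = 10.3 years = 3760 d
v = L / t = 321 / 3760 = 0.08538 m/d
K = v · n / i = 0.08538 × 0.11 / 0.0058 = 1.62 m/d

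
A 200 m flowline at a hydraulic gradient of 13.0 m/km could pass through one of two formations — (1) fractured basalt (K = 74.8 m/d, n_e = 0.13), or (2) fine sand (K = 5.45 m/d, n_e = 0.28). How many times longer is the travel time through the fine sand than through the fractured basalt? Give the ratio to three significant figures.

29.6

Unit 1 (fractured basalt): v = 74.8×0.013/0.13 = 7.480 m/d, t = 200/7.480 = 26.74 d
Unit 2 (fine sand): v = 5.45×0.013/0.28 = 0.2530 m/d, t = 200/0.2530 = 790.4 d
t(fine sand) / t(fractured basalt) = 790.4/26.74 = 29.6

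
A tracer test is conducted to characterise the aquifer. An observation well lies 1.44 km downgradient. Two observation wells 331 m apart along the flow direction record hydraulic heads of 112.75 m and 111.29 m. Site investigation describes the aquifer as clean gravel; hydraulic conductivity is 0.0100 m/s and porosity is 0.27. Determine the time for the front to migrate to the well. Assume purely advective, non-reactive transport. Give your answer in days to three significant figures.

Hydraulic gradient i = (112.75 − 111.29) / 331 = 1.46 / 331 = 0.004411
K = 0.0100 m/s × 86400 s/d = 864.0 m/d
Specific discharge q = 864.0 × 0.004411 = 3.811 m/d
Average linear velocity = 3.811 / 0.27 = 14.11 m/d
L = 1.44 km = 1440 m
t = L / v = 1440 / 14.11 = 102.0 d

102 days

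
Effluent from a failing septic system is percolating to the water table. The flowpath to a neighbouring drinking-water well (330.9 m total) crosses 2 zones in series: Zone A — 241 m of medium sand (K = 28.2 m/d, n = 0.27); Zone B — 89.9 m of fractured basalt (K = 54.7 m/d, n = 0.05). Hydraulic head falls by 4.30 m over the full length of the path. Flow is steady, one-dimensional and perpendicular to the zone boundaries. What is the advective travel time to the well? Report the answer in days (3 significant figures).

Continuity: the same q passes through each zone, so ΔH = q·Σ(L_j/K_j) — the zones act as resistances in series.
Σ(L/K) = 241/28.2 + 89.9/54.7 = 8.546 + 1.644 = 10.19 d
q = ΔH / Σ(L/K) = 4.30 / 10.19 = 0.4220 m/d (same in every zone)
Zone A: v = q/n = 0.4220/0.27 = 1.563 m/d → t_A = 241/1.563 = 154.2 d
Zone B: v = q/n = 0.4220/0.05 = 8.440 m/d → t_B = 89.9/8.440 = 10.65 d
Total t = 154.2 + 10.65 = 164.8 d

165 days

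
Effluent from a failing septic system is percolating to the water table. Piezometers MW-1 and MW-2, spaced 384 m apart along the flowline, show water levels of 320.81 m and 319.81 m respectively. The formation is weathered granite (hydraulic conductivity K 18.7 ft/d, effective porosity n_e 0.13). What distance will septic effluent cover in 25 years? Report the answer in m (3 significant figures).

1040 m

Hydraulic gradient i = (320.81 − 319.81) / 384 = 1.00 / 384 = 0.002604
K = 18.7 ft/d × 0.3048 = 5.700 m/d
Specific discharge q = 5.700 × 0.002604 = 0.01484 m/d
v_s = q/n_e = 0.01484/0.13 = 0.1142 m/d
T = 25 yr × 365 = 9125 d
L = v × T = 0.1142 × 9125 = 1042 m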